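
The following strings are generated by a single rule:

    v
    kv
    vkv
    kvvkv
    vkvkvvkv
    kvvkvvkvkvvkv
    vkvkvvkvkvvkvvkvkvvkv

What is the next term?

From term 3 onward, concatenate the second-to-last term with the last: v·kv = vkv, kv·vkv = kvvkv, …
Continuing: kvvkvvkvkvvkv · vkvkvvkvkvvkvvkvkvvkv gives term 8.

kvvkvvkvkvvkvvkvkvvkvkvvkvvkvkvvkv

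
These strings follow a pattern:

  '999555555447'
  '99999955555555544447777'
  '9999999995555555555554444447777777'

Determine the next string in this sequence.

999999999999555555555555555444444447777777777

The n-th term is 3n 9's then 3n+3 5's then 2n 4's then 3n-2 7's (n = 1, 2, …).
Setting n = 4 gives 12, 15, 8, 10 characters in each block.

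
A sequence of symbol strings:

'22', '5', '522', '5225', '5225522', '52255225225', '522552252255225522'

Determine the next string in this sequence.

Each term (from the third on) is the previous term followed by the one before it: term 3 = 5·22 = 522.
So term 8 is 522552252255225522·52255225225.

52255225225522552252255225225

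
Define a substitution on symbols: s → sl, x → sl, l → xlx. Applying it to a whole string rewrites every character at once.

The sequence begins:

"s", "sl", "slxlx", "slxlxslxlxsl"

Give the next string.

Rewriting each symbol of slxlxslxlxsl: s→sl, l→xlx, x→sl, l→xlx, x→sl, s→sl, l→xlx, x→sl, l→xlx, x→sl, s→sl, l→xlx, which concatenates to sl xlx sl xlx sl sl xlx sl xlx sl sl xlx.

slxlxslxlxslslxlxslxlxslslxlx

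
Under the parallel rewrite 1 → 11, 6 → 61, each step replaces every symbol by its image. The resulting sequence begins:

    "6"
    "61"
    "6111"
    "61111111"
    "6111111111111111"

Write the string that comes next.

φ(6111111111111111) expands symbol-by-symbol to 61 11 11 11 11 11 11 11 11 11 11 11 11 11 11 11; joining the 16 pieces gives the next term.

61111111111111111111111111111111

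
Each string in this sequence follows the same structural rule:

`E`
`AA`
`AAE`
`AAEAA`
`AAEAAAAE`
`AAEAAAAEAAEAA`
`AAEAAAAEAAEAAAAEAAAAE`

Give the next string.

AAEAAAAEAAEAAAAEAAAAEAAEAAAAEAAEAA

From term 3 onward, concatenate the last term with the second-to-last: AA·E = AAE, AAE·AA = AAEAA, …
Continuing: AAEAAAAEAAEAAAAEAAAAE · AAEAAAAEAAEAA gives term 8.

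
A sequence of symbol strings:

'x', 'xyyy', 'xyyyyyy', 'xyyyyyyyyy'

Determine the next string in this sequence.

The strings grow by a fixed suffix yyy each time.
One more step from xyyyyyyyyy gives the answer.

xyyyyyyyyyyyy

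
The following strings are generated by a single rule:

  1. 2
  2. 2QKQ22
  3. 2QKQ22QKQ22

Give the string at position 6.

2QKQ22QKQ22QKQ22QKQ22QKQ22

Each term is the previous one with QKQ22 appended.
From 2QKQ22QKQ22, 3 further steps: 2QKQ22QKQ22 → 2QKQ22QKQ22QKQ22 → 2QKQ22QKQ22QKQ22QKQ22 → (answer).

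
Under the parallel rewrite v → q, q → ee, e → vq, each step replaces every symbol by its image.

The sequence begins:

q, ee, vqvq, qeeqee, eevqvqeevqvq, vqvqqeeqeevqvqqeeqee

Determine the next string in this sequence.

φ(vqvqqeeqeevqvqqeeqee) expands symbol-by-symbol to q ee q ee ee vq vq ee vq vq q ee q ee ee vq vq ee vq vq; joining the 20 pieces gives the next term.

qeeqeeeevqvqeevqvqqeeqeeeevqvqeevqvq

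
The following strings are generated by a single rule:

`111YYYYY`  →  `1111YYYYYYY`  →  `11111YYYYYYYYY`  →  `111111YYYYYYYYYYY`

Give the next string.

1111111YYYYYYYYYYYYY

Reading off run lengths: 1 runs 3, 4, 5, 6; Y runs 5, 7, 9, 11 — each is linear in n, where the shown terms are n = 3, 4, 5, 6.
Setting n = 7 gives 7, 13 characters in each block.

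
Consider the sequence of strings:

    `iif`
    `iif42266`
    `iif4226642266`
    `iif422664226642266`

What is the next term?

Every step adds 42266 to the end: s(k+1) = s(k)·42266.
One more step from iif422664226642266 gives the answer.

iif42266422664226642266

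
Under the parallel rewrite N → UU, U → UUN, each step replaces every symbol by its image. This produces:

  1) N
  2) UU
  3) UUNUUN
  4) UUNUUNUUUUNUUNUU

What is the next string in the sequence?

UUNUUNUUUUNUUNUUUUNUUNUUNUUNUUUUNUUNUUUUNUUN

φ(UUNUUNUUUUNUUNUU) expands symbol-by-symbol to UUN UUN UU UUN UUN UU UUN UUN UUN UUN UU UUN UUN UU UUN UUN; joining the 16 pieces gives the next term.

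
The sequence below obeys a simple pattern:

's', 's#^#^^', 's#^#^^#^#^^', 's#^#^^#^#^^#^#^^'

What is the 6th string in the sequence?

s#^#^^#^#^^#^#^^#^#^^#^#^^

Each term is the previous one with #^#^^ appended.
From s#^#^^#^#^^#^#^^, 2 further steps: s#^#^^#^#^^#^#^^ → s#^#^^#^#^^#^#^^#^#^^ → (answer).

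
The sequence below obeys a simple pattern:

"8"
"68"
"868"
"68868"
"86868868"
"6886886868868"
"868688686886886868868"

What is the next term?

6886886868868868688686886886868868

From term 3 onward, concatenate the second-to-last term with the last: 8·68 = 868, 68·868 = 68868, …
Continuing: 6886886868868 · 868688686886886868868 gives term 8.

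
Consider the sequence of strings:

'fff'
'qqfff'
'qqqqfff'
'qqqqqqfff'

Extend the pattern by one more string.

Every step adds qq at the front: s(k+1) = qq·s(k).
Applying this once more to qqqqqqfff:

qqqqqqqqfff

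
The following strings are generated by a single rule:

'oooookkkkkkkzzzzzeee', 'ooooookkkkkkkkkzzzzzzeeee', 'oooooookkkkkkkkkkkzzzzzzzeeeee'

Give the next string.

ooooooookkkkkkkkkkkkkzzzzzzzzeeeeee

Reading off run lengths: o runs 5, 6, 7; k runs 7, 9, 11; z runs 5, 6, 7; e runs 3, 4, 5 — each is linear in n, where the shown terms are n = 2, 3, 4.
For the next term, n = 5, so the run lengths are 8, 13, 8, 6.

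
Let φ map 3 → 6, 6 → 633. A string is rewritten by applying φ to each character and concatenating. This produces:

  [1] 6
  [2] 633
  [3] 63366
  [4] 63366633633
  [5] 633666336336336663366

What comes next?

Replace each of the 21 characters of 633666336336336663366 in place — 633 6 6 633 633 633 6 6 633 6 6 633 6 6 633 633 633 6 6 633 633 — and concatenate.

6336663363363366633666336663363363366633633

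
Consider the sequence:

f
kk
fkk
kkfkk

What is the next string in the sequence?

fkkkkfkk

This is a Fibonacci-style word recurrence s(k) = s(k−2)·s(k−1): e.g. f·kk = fkk.
The next term joins fkk and kkfkk.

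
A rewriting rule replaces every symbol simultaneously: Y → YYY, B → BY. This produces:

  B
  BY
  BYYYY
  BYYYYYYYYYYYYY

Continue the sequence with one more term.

BYYYYYYYYYYYYYYYYYYYYYYYYYYYYYYYYYYYYYYYY

Applying the rule to each of the 14 symbols of BYYYYYYYYYYYYY gives the pieces BY YYY YYY YYY YYY YYY YYY YYY YYY YYY YYY YYY YYY YYY, which concatenate to the answer.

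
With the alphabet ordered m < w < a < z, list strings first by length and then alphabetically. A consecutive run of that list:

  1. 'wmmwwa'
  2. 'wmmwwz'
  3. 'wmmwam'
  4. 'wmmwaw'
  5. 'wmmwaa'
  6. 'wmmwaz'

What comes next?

wmmwzm

The successor of wmmwaz increments the rightmost position that isn't already z and resets every position after it to m.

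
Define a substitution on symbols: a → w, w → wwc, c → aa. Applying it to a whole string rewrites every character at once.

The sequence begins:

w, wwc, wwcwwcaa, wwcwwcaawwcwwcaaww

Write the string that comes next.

wwcwwcaawwcwwcaawwwwcwwcaawwcwwcaawwwwcwwc

Applying the rule to each of the 18 symbols of wwcwwcaawwcwwcaaww gives the pieces wwc wwc aa wwc wwc aa w w wwc wwc aa wwc wwc aa w w wwc wwc, which concatenate to the answer.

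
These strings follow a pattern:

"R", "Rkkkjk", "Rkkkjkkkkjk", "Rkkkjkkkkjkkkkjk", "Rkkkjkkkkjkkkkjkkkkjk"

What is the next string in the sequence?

The strings grow by a fixed suffix kkkjk each time.
Applying this once more to Rkkkjkkkkjkkkkjkkkkjk:

Rkkkjkkkkjkkkkjkkkkjkkkkjk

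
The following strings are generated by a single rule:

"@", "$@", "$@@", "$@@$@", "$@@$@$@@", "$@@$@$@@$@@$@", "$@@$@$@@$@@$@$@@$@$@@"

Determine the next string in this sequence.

$@@$@$@@$@@$@$@@$@$@@$@@$@$@@$@@$@

Each term (from the third on) is the previous term followed by the one before it: term 3 = $@·@ = $@@.
The next term joins $@@$@$@@$@@$@$@@$@$@@ and $@@$@$@@$@@$@.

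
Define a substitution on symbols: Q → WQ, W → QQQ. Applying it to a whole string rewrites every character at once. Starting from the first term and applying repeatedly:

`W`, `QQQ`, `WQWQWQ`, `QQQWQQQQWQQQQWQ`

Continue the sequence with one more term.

Replace each of the 15 characters of QQQWQQQQWQQQQWQ in place — WQ WQ WQ QQQ WQ WQ WQ WQ QQQ WQ WQ WQ WQ QQQ WQ — and concatenate.

WQWQWQQQQWQWQWQWQQQQWQWQWQWQQQQWQ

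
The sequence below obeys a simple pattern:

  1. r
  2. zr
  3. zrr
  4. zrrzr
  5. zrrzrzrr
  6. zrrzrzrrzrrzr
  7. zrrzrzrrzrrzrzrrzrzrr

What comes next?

Each term (from the third on) is the previous term followed by the one before it: term 3 = zr·r = zrr.
Continuing: zrrzrzrrzrrzrzrrzrzrr · zrrzrzrrzrrzr gives term 8.

zrrzrzrrzrrzrzrrzrzrrzrrzrzrrzrrzr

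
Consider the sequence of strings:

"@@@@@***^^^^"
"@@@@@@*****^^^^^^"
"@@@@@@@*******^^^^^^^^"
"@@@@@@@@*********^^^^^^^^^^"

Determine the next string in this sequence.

Term n consists of n+3 @'s, followed by 2n-1 *'s, followed by 2n ^'s, where the shown terms are n = 2, 3, 4, 5.
At n = 6 the blocks have lengths 9, 11, 12.

@@@@@@@@@***********^^^^^^^^^^^^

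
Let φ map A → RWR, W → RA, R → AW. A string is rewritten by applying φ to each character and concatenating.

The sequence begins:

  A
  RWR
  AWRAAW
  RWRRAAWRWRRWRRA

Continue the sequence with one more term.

Applying the rule to each of the 15 symbols of RWRRAAWRWRRWRRA gives the pieces AW RA AW AW RWR RWR RA AW RA AW AW RA AW AW RWR, which concatenate to the answer.

AWRAAWAWRWRRWRRAAWRAAWAWRAAWAWRWR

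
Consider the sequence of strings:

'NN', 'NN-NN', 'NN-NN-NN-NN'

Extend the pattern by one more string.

Each string is two copies of the previous one joined by '-'.
So the next term is two copies of NN-NN-NN-NN with '-' between the halves.

NN-NN-NN-NN-NN-NN-NN-NN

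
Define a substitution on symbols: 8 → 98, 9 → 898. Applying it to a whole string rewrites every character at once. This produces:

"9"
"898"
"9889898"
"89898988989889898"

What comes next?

Rewriting the 17 symbols of 89898988989889898 one by one yields 98 898 98 898 98 898 98 98 898 98 898 98 98 898 98 898 98; concatenated:

98898988989889898988989889898988989889898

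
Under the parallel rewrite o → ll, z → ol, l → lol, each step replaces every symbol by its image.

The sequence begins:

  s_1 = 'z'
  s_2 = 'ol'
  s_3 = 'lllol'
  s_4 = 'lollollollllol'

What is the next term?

lollllollollllollollllollollollollllol

Replace each of the 14 characters of lollollollllol in place — lol ll lol lol ll lol lol ll lol lol lol lol ll lol — and concatenate.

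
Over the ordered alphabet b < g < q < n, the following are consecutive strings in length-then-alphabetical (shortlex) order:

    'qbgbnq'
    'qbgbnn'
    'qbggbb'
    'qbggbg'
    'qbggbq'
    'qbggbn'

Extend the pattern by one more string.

qbgggb

Find the rightmost character of qbggbn below n, bump it to the next letter, and reset everything to its right to b.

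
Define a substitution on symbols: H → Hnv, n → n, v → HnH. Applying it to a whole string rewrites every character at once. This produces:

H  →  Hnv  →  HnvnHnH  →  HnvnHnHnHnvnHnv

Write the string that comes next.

HnvnHnHnHnvnHnvnHnvnHnHnHnvnHnH

Replace each of the 15 characters of HnvnHnHnHnvnHnv in place — Hnv n HnH n Hnv n Hnv n Hnv n HnH n Hnv n HnH — and concatenate.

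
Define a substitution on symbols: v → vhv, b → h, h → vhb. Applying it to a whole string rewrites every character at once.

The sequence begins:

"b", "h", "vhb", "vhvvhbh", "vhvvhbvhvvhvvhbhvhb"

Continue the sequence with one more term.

Applying the rule to each of the 19 symbols of vhvvhbvhvvhvvhbhvhb gives the pieces vhv vhb vhv vhv vhb h vhv vhb vhv vhv vhb vhv vhv vhb h vhb vhv vhb h, which concatenate to the answer.

vhvvhbvhvvhvvhbhvhvvhbvhvvhvvhbvhvvhvvhbhvhbvhvvhbh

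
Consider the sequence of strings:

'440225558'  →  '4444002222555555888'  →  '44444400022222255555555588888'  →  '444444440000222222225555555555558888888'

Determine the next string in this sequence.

Term n consists of 2n 4's, followed by n 0's, followed by 2n 2's, followed by 3n 5's, followed by 2n-1 8's (n = 1, 2, …).
At n = 5 the blocks have lengths 10, 5, 10, 15, 9.

4444444444000002222222222555555555555555888888888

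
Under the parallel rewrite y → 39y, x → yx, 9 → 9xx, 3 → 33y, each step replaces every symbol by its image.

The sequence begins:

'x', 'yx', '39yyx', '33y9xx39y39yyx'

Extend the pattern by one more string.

33y33y39y9xxyxyx33y9xx39y33y9xx39y39yyx

φ(33y9xx39y39yyx) expands symbol-by-symbol to 33y 33y 39y 9xx yx yx 33y 9xx 39y 33y 9xx 39y 39y yx; joining the 14 pieces gives the next term.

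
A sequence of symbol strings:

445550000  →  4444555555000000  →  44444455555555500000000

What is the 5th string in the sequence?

4444444444555555555555555000000000000

Each string has the form 4^{2n} 5^{3n} 0^{2n+2} (n = 1, 2, …).
Setting n = 5 gives 10, 15, 12 characters in each block.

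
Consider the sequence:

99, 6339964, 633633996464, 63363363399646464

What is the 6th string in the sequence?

633633633633633996464646464

Each term wraps the previous one in 633 on the left and 64 on the right.
From 63363363399646464, 2 further steps: 63363363399646464 → 6336336336339964646464 → (answer).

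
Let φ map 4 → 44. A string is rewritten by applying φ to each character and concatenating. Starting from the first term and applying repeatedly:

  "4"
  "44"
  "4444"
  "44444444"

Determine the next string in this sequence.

Expanding 44444444: 4→44, 4→44, 4→44, 4→44, 4→44, 4→44, 4→44, 4→44. Concatenated: 44 44 44 44 44 44 44 44.

4444444444444444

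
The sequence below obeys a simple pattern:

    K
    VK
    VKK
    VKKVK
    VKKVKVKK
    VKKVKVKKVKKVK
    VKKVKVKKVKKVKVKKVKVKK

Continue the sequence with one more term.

Each term (from the third on) is the previous term followed by the one before it: term 3 = VK·K = VKK.
So term 8 is VKKVKVKKVKKVKVKKVKVKK·VKKVKVKKVKKVK.

VKKVKVKKVKKVKVKKVKVKKVKKVKVKKVKKVK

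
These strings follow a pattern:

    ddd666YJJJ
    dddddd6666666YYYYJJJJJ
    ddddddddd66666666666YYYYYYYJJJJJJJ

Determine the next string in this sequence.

dddddddddddd666666666666666YYYYYYYYYYJJJJJJJJJ

The n-th term is 3n d's then 4n-1 6's then 3n-2 Y's then 2n+1 J's (n = 1, 2, …).
For the next term, n = 4, so the run lengths are 12, 15, 10, 9.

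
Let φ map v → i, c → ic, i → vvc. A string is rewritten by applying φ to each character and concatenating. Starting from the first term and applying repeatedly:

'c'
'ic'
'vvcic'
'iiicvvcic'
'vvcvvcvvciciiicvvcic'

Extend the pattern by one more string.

Rewriting the 20 symbols of vvcvvcvvciciiicvvcic one by one yields i i ic i i ic i i ic vvc ic vvc vvc vvc ic i i ic vvc ic; concatenated:

iiiciiiciiicvvcicvvcvvcvvciciiicvvcic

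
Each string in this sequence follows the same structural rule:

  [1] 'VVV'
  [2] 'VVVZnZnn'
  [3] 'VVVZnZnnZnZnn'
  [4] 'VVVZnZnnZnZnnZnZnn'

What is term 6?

VVVZnZnnZnZnnZnZnnZnZnnZnZnn

Every step adds ZnZnn to the end: s(k+1) = s(k)·ZnZnn.
From VVVZnZnnZnZnnZnZnn, 2 further steps: VVVZnZnnZnZnnZnZnn → VVVZnZnnZnZnnZnZnnZnZnn → (answer).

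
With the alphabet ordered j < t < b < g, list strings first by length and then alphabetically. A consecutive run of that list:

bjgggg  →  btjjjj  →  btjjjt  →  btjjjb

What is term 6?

Continuing the enumeration 2 steps past btjjjb: btjjjb → btjjjg → (answer).

btjjtj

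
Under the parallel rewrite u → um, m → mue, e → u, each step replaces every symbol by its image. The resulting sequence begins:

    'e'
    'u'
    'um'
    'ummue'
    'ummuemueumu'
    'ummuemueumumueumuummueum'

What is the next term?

Applying the rule to each of the 24 symbols of ummuemueumumueumuummueum gives the pieces um mue mue um u mue um u um mue um mue um u um mue um um mue mue um u um mue, which concatenate to the answer.

ummuemueumumueumuummueummueumuummueumummuemueumuummue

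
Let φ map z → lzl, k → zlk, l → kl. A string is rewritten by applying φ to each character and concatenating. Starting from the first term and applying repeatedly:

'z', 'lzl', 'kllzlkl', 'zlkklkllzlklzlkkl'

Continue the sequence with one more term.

φ(zlkklkllzlklzlkkl) expands symbol-by-symbol to lzl kl zlk zlk kl zlk kl kl lzl kl zlk kl lzl kl zlk zlk kl; joining the 17 pieces gives the next term.

lzlklzlkzlkklzlkklkllzlklzlkkllzlklzlkzlkkl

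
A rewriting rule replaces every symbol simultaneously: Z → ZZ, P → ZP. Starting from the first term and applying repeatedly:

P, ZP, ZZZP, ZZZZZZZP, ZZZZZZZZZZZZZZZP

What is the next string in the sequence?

ZZZZZZZZZZZZZZZZZZZZZZZZZZZZZZZP

Applying the rule to each of the 16 symbols of ZZZZZZZZZZZZZZZP gives the pieces ZZ ZZ ZZ ZZ ZZ ZZ ZZ ZZ ZZ ZZ ZZ ZZ ZZ ZZ ZZ ZP, which concatenate to the answer.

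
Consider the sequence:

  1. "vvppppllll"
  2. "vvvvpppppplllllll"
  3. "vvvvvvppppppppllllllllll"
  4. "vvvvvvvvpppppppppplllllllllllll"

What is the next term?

The n-th term is 2n v's then 2n+2 p's then 3n+1 l's (n = 1, 2, …).
For the next term, n = 5, so the run lengths are 10, 12, 16.

vvvvvvvvvvppppppppppppllllllllllllllll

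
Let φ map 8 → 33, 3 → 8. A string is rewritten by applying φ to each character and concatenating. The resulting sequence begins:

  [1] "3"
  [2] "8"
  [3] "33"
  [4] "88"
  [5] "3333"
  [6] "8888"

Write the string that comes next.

33333333

Apply φ to 8888 symbol by symbol: 8→33, 8→33, 8→33, 8→33; joined: 33 33 33 33.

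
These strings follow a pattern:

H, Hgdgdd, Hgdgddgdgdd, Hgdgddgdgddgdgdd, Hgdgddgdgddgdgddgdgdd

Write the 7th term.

Hgdgddgdgddgdgddgdgddgdgddgdgdd

The strings grow by a fixed suffix gdgdd each time.
From Hgdgddgdgddgdgddgdgdd, 2 further steps: Hgdgddgdgddgdgddgdgdd → Hgdgddgdgddgdgddgdgddgdgdd → (answer).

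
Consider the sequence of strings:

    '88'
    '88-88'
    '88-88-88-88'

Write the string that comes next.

88-88-88-88-88-88-88-88

s(k+1) = s(k)·-·s(k) — each term doubles the last with '-' between the halves.
So the next term is two copies of 88-88-88-88 with '-' between the halves.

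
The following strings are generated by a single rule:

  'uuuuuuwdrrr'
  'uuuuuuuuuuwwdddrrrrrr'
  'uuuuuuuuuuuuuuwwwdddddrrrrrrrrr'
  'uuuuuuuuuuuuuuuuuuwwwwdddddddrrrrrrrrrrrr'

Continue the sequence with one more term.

uuuuuuuuuuuuuuuuuuuuuuwwwwwdddddddddrrrrrrrrrrrrrrr

The n-th term is 4n+2 u's then n w's then 2n-1 d's then 3n r's (n = 1, 2, …).
Setting n = 5 gives 22, 5, 9, 15 characters in each block.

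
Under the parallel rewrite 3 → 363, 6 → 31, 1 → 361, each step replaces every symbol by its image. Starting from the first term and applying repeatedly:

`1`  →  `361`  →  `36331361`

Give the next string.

Rewriting each symbol of 36331361: 3→363, 6→31, 3→363, 3→363, 1→361, 3→363, 6→31, 1→361, which concatenates to 363 31 363 363 361 363 31 361.

3633136336336136331361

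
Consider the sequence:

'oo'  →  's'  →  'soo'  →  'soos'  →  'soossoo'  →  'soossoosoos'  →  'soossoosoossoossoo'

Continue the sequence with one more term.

From term 3 onward, concatenate the last term with the second-to-last: s·oo = soo, soo·s = soos, …
So term 8 is soossoosoossoossoo·soossoosoos.

soossoosoossoossoosoossoosoos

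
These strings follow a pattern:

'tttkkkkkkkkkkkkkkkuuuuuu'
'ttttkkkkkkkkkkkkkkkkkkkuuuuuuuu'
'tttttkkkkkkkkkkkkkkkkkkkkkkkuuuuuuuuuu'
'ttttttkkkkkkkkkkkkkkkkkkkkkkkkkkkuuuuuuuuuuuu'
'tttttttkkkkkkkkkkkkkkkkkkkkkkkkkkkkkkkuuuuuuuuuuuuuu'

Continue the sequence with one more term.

ttttttttkkkkkkkkkkkkkkkkkkkkkkkkkkkkkkkkkkkuuuuuuuuuuuuuuuu

The n-th term is n t's then 4n+3 k's then 2n u's, where the shown terms are n = 3, 4, 5, 6, 7.
At n = 8 the blocks have lengths 8, 35, 16.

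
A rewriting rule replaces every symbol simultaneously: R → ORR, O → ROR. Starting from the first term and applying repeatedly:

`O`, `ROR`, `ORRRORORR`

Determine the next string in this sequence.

RORORRORRORRRORORRRORORRORR

Apply φ to ORRRORORR symbol by symbol: O→ROR, R→ORR, R→ORR, R→ORR, O→ROR, R→ORR, O→ROR, R→ORR, R→ORR; joined: ROR ORR ORR ORR ROR ORR ROR ORR ORR.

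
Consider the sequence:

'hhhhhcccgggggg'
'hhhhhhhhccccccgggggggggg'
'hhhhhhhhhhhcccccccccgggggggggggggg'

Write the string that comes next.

The n-th term is 3n+2 h's then 3n c's then 4n+2 g's (n = 1, 2, …).
At n = 4 the blocks have lengths 14, 12, 18.

hhhhhhhhhhhhhhccccccccccccgggggggggggggggggg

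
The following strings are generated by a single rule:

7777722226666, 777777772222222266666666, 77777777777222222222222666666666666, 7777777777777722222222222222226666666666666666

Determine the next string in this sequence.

777777777777777772222222222222222222266666666666666666666

Each string has the form 7^{3n+2} 2^{4n} 6^{4n} (n = 1, 2, …).
For the next term, n = 5, so the run lengths are 17, 20, 20.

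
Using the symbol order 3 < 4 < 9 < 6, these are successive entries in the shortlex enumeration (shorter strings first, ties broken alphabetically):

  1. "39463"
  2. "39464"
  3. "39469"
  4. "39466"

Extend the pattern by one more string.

39933

The successor of 39466 increments the rightmost position that isn't already 6 and resets every position after it to 3.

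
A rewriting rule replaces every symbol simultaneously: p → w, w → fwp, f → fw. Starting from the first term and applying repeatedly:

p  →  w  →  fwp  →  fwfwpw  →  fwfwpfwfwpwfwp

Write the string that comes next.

Applying the rule to each of the 14 symbols of fwfwpfwfwpwfwp gives the pieces fw fwp fw fwp w fw fwp fw fwp w fwp fw fwp w, which concatenate to the answer.

fwfwpfwfwpwfwfwpfwfwpwfwpfwfwpw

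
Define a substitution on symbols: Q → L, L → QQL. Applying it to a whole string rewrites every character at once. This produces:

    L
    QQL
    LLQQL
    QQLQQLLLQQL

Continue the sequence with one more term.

Apply φ to QQLQQLLLQQL symbol by symbol: Q→L, Q→L, L→QQL, Q→L, Q→L, L→QQL, L→QQL, L→QQL, Q→L, Q→L, L→QQL; joined: L L QQL L L QQL QQL QQL L L QQL.

LLQQLLLQQLQQLQQLLLQQL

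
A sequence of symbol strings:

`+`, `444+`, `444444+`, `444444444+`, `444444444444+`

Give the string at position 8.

Every step adds 444 at the front: s(k+1) = 444·s(k).
From 444444444444+, 3 further steps: 444444444444+ → 444444444444444+ → 444444444444444444+ → (answer).

444444444444444444444+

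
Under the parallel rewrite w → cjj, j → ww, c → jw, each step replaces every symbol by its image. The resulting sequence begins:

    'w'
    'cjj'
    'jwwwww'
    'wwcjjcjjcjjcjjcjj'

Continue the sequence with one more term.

φ(wwcjjcjjcjjcjjcjj) expands symbol-by-symbol to cjj cjj jw ww ww jw ww ww jw ww ww jw ww ww jw ww ww; joining the 17 pieces gives the next term.

cjjcjjjwwwwwjwwwwwjwwwwwjwwwwwjwwwww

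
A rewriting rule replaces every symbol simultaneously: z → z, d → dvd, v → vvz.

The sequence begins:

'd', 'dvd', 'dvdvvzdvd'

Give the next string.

dvdvvzdvdvvzvvzzdvdvvzdvd

Apply φ to dvdvvzdvd symbol by symbol: d→dvd, v→vvz, d→dvd, v→vvz, v→vvz, z→z, d→dvd, v→vvz, d→dvd; joined: dvd vvz dvd vvz vvz z dvd vvz dvd.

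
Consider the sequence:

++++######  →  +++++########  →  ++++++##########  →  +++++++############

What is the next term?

Reading off run lengths: + runs 4, 5, 6, 7; # runs 6, 8, 10, 12 — each is linear in n, where the shown terms are n = 3, 4, 5, 6.
At n = 7 the blocks have lengths 8, 14.

++++++++##############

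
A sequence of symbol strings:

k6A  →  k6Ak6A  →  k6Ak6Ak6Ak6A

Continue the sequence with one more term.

Every step duplicates the string.
One more doubling of k6Ak6Ak6Ak6A gives the answer.

k6Ak6Ak6Ak6Ak6Ak6Ak6Ak6A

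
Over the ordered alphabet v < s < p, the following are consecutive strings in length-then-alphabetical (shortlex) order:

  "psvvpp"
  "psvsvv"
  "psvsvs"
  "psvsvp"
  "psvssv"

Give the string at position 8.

Stepping forward 3 times from psvssv: psvssv → psvsss → psvssp, then the target.

psvspv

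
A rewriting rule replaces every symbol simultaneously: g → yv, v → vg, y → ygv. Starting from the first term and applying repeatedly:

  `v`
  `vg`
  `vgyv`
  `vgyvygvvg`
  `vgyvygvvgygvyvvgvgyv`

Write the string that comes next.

Applying the rule to each of the 20 symbols of vgyvygvvgygvyvvgvgyv gives the pieces vg yv ygv vg ygv yv vg vg yv ygv yv vg ygv vg vg yv vg yv ygv vg, which concatenate to the answer.

vgyvygvvgygvyvvgvgyvygvyvvgygvvgvgyvvgyvygvvg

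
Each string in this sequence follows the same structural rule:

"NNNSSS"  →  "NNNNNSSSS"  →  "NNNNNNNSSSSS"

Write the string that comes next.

NNNNNNNNNSSSSSS

Each string has the form N^{2n-1} S^{n+1}, where the shown terms are n = 2, 3, 4.
Setting n = 5 gives 9, 6 characters in each block.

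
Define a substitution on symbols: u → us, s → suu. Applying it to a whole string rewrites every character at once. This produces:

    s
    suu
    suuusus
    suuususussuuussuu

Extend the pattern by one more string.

Rewriting the 17 symbols of suuususussuuussuu one by one yields suu us us us suu us suu us suu suu us us us suu suu us us; concatenated:

suuususussuuussuuussuusuuususussuusuuusus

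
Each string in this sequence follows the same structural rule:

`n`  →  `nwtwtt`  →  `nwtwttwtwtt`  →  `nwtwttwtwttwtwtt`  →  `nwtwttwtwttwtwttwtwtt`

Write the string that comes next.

The strings grow by a fixed suffix wtwtt each time.
So the next term is nwtwttwtwttwtwttwtwtt·wtwtt.

nwtwttwtwttwtwttwtwttwtwtt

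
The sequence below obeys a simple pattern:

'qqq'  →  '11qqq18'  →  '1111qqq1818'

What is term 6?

1111111111qqq1818181818

Each term wraps the previous one in 11 on the left and 18 on the right.
From 1111qqq1818, 3 further steps: 1111qqq1818 → 111111qqq181818 → 11111111qqq18181818 → (answer).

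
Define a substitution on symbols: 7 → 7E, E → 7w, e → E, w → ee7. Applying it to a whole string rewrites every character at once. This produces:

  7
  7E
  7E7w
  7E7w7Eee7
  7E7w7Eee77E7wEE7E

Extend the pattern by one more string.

φ(7E7w7Eee77E7wEE7E) expands symbol-by-symbol to 7E 7w 7E ee7 7E 7w E E 7E 7E 7w 7E ee7 7w 7w 7E 7w; joining the 17 pieces gives the next term.

7E7w7Eee77E7wEE7E7E7w7Eee77w7w7E7w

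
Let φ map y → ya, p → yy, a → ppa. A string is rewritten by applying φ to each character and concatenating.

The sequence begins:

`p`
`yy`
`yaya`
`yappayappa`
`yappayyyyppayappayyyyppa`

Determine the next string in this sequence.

φ(yappayyyyppayappayyyyppa) expands symbol-by-symbol to ya ppa yy yy ppa ya ya ya ya yy yy ppa ya ppa yy yy ppa ya ya ya ya yy yy ppa; joining the 24 pieces gives the next term.

yappayyyyppayayayayayyyyppayappayyyyppayayayayayyyyppa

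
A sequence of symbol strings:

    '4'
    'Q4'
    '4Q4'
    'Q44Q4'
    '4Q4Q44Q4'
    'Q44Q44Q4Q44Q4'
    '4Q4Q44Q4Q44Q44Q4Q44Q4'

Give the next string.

Q44Q44Q4Q44Q44Q4Q44Q4Q44Q44Q4Q44Q4

From term 3 onward, concatenate the second-to-last term with the last: 4·Q4 = 4Q4, Q4·4Q4 = Q44Q4, …
The next term joins Q44Q44Q4Q44Q4 and 4Q4Q44Q4Q44Q44Q4Q44Q4.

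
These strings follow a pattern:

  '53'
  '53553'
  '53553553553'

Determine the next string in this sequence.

Each string is two copies of the previous one joined by '5'.
One more doubling of 53553553553 gives the answer.

53553553553553553553553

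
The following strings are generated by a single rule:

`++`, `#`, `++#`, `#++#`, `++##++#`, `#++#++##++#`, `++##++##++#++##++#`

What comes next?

#++#++##++#++##++##++#++##++#

This is a Fibonacci-style word recurrence s(k) = s(k−2)·s(k−1): e.g. ++·# = ++#.
The next term joins #++#++##++# and ++##++##++#++##++#.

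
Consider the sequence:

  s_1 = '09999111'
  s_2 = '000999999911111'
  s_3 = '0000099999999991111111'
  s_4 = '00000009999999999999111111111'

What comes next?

000000000999999999999999911111111111

Each string has the form 0^{2n-1} 9^{3n+1} 1^{2n+1} (n = 1, 2, …).
For the next term, n = 5, so the run lengths are 9, 16, 11.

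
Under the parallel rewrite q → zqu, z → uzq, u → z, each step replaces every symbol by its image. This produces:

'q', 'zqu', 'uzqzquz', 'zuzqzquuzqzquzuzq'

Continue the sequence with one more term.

φ(zuzqzquuzqzquzuzq) expands symbol-by-symbol to uzq z uzq zqu uzq zqu z z uzq zqu uzq zqu z uzq z uzq zqu; joining the 17 pieces gives the next term.

uzqzuzqzquuzqzquzzuzqzquuzqzquzuzqzuzqzqu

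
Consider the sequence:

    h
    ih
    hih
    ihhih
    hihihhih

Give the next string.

This is a Fibonacci-style word recurrence s(k) = s(k−2)·s(k−1): e.g. h·ih = hih.
The next term joins ihhih and hihihhih.

ihhihhihihhih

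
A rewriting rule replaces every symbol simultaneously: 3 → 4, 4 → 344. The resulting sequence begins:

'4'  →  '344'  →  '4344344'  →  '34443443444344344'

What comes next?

43443443444344344434434434443443444344344

Replace each of the 17 characters of 34443443444344344 in place — 4 344 344 344 4 344 344 4 344 344 344 4 344 344 4 344 344 — and concatenate.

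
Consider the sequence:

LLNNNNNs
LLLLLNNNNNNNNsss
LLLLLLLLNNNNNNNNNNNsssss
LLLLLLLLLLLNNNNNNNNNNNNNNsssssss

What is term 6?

The n-th term is 3n-1 L's then 3n+2 N's then 2n-1 s's (n = 1, 2, …).
For term 6, n = 6, so the run lengths are 17, 20, 11.

LLLLLLLLLLLLLLLLLNNNNNNNNNNNNNNNNNNNNsssssssssss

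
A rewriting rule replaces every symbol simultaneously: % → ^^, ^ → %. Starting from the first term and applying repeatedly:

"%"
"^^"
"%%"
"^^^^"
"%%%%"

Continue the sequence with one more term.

Apply φ to %%%% symbol by symbol: %→^^, %→^^, %→^^, %→^^; joined: ^^ ^^ ^^ ^^.

^^^^^^^^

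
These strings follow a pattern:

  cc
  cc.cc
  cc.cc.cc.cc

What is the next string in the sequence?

s(k+1) = s(k)·.·s(k) — each term doubles the last with '.' between the halves.
Doubling cc.cc.cc.cc with '.' between the halves:

cc.cc.cc.cc.cc.cc.cc.cc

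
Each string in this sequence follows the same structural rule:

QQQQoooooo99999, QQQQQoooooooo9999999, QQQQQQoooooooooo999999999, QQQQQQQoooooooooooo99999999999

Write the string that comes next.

QQQQQQQQoooooooooooooo9999999999999

Reading off run lengths: Q runs 4, 5, 6, 7; o runs 6, 8, 10, 12; 9 runs 5, 7, 9, 11 — each is linear in n, where the shown terms are n = 3, 4, 5, 6.
For the next term, n = 7, so the run lengths are 8, 14, 13.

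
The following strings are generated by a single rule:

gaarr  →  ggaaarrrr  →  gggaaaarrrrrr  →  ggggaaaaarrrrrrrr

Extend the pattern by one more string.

Reading off run lengths: g runs 1, 2, 3, 4; a runs 2, 3, 4, 5; r runs 2, 4, 6, 8 — each is linear in n (n = 1, 2, …).
At n = 5 the blocks have lengths 5, 6, 10.

gggggaaaaaarrrrrrrrrr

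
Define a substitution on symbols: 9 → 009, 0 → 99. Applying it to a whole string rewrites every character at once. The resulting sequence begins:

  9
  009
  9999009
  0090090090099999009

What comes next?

99990099999009999900999990090090090090099999009

Replace each of the 19 characters of 0090090090099999009 in place — 99 99 009 99 99 009 99 99 009 99 99 009 009 009 009 009 99 99 009 — and concatenate.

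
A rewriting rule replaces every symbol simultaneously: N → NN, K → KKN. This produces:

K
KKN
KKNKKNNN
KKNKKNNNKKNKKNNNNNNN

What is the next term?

Rewriting the 20 symbols of KKNKKNNNKKNKKNNNNNNN one by one yields KKN KKN NN KKN KKN NN NN NN KKN KKN NN KKN KKN NN NN NN NN NN NN NN; concatenated:

KKNKKNNNKKNKKNNNNNNNKKNKKNNNKKNKKNNNNNNNNNNNNNNN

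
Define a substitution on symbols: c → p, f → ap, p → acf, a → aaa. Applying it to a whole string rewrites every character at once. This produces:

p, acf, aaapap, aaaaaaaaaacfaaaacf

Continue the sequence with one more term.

Rewriting the 18 symbols of aaaaaaaaaacfaaaacf one by one yields aaa aaa aaa aaa aaa aaa aaa aaa aaa aaa p ap aaa aaa aaa aaa p ap; concatenated:

aaaaaaaaaaaaaaaaaaaaaaaaaaaaaapapaaaaaaaaaaaapap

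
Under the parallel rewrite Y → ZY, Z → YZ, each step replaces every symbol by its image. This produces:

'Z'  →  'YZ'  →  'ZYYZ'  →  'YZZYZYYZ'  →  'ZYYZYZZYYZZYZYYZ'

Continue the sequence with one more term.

YZZYZYYZZYYZYZZYZYYZYZZYYZZYZYYZ

Applying the rule to each of the 16 symbols of ZYYZYZZYYZZYZYYZ gives the pieces YZ ZY ZY YZ ZY YZ YZ ZY ZY YZ YZ ZY YZ ZY ZY YZ, which concatenate to the answer.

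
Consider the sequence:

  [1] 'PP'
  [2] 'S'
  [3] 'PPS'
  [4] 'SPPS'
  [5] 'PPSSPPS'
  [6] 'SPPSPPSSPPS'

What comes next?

PPSSPPSSPPSPPSSPPS

This is a Fibonacci-style word recurrence s(k) = s(k−2)·s(k−1): e.g. PP·S = PPS.
The next term joins PPSSPPS and SPPSPPSSPPS.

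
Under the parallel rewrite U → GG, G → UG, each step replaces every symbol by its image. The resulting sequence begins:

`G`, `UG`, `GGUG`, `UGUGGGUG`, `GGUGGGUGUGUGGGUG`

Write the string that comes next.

Replace each of the 16 characters of GGUGGGUGUGUGGGUG in place — UG UG GG UG UG UG GG UG GG UG GG UG UG UG GG UG — and concatenate.

UGUGGGUGUGUGGGUGGGUGGGUGUGUGGGUG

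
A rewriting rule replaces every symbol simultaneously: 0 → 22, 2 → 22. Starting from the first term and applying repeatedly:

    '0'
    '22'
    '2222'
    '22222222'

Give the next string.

2222222222222222

Expanding 22222222: 2→22, 2→22, 2→22, 2→22, 2→22, 2→22, 2→22, 2→22. Concatenated: 22 22 22 22 22 22 22 22.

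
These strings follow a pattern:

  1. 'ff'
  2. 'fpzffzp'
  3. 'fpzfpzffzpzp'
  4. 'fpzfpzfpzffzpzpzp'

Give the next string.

s(k+1) = fpz·s(k)·zp, so each term gains fpz as a prefix and zp as a suffix.
Applying this once more to fpzfpzfpzffzpzpzp:

fpzfpzfpzfpzffzpzpzpzp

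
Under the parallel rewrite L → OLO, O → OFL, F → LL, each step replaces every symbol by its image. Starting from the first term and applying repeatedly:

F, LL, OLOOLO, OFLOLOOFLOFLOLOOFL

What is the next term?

Rewriting the 18 symbols of OFLOLOOFLOFLOLOOFL one by one yields OFL LL OLO OFL OLO OFL OFL LL OLO OFL LL OLO OFL OLO OFL OFL LL OLO; concatenated:

OFLLLOLOOFLOLOOFLOFLLLOLOOFLLLOLOOFLOLOOFLOFLLLOLO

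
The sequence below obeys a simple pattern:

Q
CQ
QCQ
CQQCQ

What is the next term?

This is a Fibonacci-style word recurrence s(k) = s(k−2)·s(k−1): e.g. Q·CQ = QCQ.
So term 5 is QCQ·CQQCQ.

QCQCQQCQ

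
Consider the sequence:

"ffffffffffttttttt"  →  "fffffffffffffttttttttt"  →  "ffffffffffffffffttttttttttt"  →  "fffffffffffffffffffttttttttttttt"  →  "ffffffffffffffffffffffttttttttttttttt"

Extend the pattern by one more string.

Each string has the form f^{3n+1} t^{2n+1}, where the shown terms are n = 3, 4, 5, 6, 7.
At n = 8 the blocks have lengths 25, 17.

fffffffffffffffffffffffffttttttttttttttttt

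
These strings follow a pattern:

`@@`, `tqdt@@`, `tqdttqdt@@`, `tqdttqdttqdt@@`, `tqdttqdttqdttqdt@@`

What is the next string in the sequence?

Each term is the previous one with tqdt prepended.
One more step from tqdttqdttqdttqdt@@ gives the answer.

tqdttqdttqdttqdttqdt@@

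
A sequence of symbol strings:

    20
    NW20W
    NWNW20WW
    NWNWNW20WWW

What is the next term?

NWNWNWNW20WWWW

Each term wraps the previous one in NW on the left and W on the right.
One more step from NWNWNW20WWW gives the answer.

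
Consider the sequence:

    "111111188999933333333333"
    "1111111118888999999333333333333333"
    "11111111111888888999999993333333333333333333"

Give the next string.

Term n consists of 2n+3 1's, followed by 2n-2 8's, followed by 2n 9's, followed by 4n+3 3's, where the shown terms are n = 2, 3, 4.
For the next term, n = 5, so the run lengths are 13, 8, 10, 23.

111111111111188888888999999999933333333333333333333333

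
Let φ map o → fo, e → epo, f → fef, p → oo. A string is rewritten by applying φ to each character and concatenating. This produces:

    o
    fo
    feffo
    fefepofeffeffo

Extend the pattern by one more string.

fefepofefepooofofefepofeffefepofeffeffo

Applying the rule to each of the 14 symbols of fefepofeffeffo gives the pieces fef epo fef epo oo fo fef epo fef fef epo fef fef fo, which concatenate to the answer.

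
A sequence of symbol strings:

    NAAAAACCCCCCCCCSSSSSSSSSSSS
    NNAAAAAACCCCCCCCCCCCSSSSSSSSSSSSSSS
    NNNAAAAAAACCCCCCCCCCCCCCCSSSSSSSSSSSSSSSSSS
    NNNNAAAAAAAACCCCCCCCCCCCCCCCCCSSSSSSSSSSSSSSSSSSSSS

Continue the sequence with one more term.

Reading off run lengths: N runs 1, 2, 3, 4; A runs 5, 6, 7, 8; C runs 9, 12, 15, 18; S runs 12, 15, 18, 21 — each is linear in n, where the shown terms are n = 3, 4, 5, 6.
Setting n = 7 gives 5, 9, 21, 24 characters in each block.

NNNNNAAAAAAAAACCCCCCCCCCCCCCCCCCCCCSSSSSSSSSSSSSSSSSSSSSSSS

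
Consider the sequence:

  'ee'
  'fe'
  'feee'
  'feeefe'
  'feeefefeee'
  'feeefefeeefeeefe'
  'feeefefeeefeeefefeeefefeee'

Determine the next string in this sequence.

From term 3 onward, concatenate the last term with the second-to-last: fe·ee = feee, feee·fe = feeefe, …
The next term joins feeefefeeefeeefefeeefefeee and feeefefeeefeeefe.

feeefefeeefeeefefeeefefeeefeeefefeeefeeefe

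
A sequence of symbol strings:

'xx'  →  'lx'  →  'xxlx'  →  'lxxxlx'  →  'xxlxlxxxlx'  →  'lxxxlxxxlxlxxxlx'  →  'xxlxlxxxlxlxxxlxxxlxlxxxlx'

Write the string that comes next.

lxxxlxxxlxlxxxlxxxlxlxxxlxlxxxlxxxlxlxxxlx

Each term (from the third on) is the two preceding terms concatenated in order: term 3 = xx·lx = xxlx.
The next term joins lxxxlxxxlxlxxxlx and xxlxlxxxlxlxxxlxxxlxlxxxlx.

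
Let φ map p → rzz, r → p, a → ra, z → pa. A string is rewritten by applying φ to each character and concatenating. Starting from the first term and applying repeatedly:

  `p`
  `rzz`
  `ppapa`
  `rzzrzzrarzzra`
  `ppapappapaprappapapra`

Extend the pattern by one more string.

rzzrzzrarzzrarzzrzzrarzzrarzzprarzzrzzrarzzrarzzpra

Applying the rule to each of the 21 symbols of ppapappapaprappapapra gives the pieces rzz rzz ra rzz ra rzz rzz ra rzz ra rzz p ra rzz rzz ra rzz ra rzz p ra, which concatenate to the answer.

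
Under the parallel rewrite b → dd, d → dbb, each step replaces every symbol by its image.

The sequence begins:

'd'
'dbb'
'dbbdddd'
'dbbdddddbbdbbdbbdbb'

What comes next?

dbbdddddbbdbbdbbdbbdbbdddddbbdddddbbdddddbbdddd

Replace each of the 19 characters of dbbdddddbbdbbdbbdbb in place — dbb dd dd dbb dbb dbb dbb dbb dd dd dbb dd dd dbb dd dd dbb dd dd — and concatenate.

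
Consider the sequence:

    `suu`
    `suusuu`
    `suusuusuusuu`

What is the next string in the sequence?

Each string is two copies of the previous one concatenated.
So the next term is two copies of suusuusuusuu.

suusuusuusuusuusuusuusuu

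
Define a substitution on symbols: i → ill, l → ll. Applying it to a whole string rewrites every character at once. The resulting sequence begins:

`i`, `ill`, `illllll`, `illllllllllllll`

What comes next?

illllllllllllllllllllllllllllll

Applying the rule to each of the 15 symbols of illllllllllllll gives the pieces ill ll ll ll ll ll ll ll ll ll ll ll ll ll ll, which concatenate to the answer.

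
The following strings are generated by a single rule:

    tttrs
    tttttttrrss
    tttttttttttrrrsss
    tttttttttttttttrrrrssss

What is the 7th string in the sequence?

The n-th term is 4n-1 t's then n r's then n s's (n = 1, 2, …).
For term 7, n = 7, so the run lengths are 27, 7, 7.

tttttttttttttttttttttttttttrrrrrrrsssssss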